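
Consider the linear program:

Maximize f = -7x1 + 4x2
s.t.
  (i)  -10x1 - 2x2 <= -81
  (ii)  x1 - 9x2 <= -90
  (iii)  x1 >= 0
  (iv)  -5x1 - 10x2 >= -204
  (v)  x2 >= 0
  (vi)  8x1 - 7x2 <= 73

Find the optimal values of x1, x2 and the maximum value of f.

Extreme points and f = -7x1 + 4x2:
  (549/92, 981/92) → f = 81/92
  (67/15, 109/6) → f = 207/5
  (936/55, 654/55) → f = -3936/55

The binding constraints are -10x1 - 2x2 = -81 and -5x1 - 10x2 = -204.
Solving simultaneously gives x1 = 67/15, x2 = 109/6.

x1 = 67/15, x2 = 109/6, maximum f = 207/5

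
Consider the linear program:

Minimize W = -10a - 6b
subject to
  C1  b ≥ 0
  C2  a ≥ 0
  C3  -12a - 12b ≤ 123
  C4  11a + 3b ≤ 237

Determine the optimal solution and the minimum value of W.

Vertices and W = -10a - 6b:
  (0, 0) → W = 0
  (237/11, 0) → W = -2370/11
  (0, 79) → W = -474

The optimum lies where a = 0 and 11a + 3b = 237.
Solving simultaneously gives a = 0, b = 79.

a = 0, b = 79, minimum W = -474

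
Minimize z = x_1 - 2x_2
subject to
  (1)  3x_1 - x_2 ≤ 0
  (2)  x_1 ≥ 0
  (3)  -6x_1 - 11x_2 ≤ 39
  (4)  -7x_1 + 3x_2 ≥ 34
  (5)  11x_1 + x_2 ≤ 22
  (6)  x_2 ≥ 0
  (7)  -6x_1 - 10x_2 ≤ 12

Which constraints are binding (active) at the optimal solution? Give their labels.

Feasible corners and z = x_1 - 2x_2:
  (0, 34/3) → z = -68/3
  (0, 22) → z = -44
  (4/5, 66/5) → z = -128/5

The minimum is at (0, 22). Substituting into each constraint, equality holds for (2) and (5); the remaining constraints have slack.

(2) and (5)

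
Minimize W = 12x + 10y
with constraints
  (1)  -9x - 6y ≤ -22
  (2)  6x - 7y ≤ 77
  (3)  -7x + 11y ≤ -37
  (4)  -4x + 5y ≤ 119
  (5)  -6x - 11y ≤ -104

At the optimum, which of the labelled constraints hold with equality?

(3) and (5)

Vertices and W = 12x + 10y:
  (588/17, 317/17) → W = 10226/17
  (175/12, 3/2) → W = 190
  (141/13, 46/13) → W = 2152/13

The minimum is at (141/13, 46/13). Substituting into each constraint, equality holds for (3) and (5); the remaining constraints have slack.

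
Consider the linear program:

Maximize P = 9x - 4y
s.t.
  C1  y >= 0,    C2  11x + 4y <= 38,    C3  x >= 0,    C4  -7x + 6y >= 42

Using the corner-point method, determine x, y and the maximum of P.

x = 30/47, y = 364/47, maximum P = -1186/47

Vertices and P = 9x - 4y:
  (0, 19/2) → P = -38
  (30/47, 364/47) → P = -1186/47
  (0, 7) → P = -28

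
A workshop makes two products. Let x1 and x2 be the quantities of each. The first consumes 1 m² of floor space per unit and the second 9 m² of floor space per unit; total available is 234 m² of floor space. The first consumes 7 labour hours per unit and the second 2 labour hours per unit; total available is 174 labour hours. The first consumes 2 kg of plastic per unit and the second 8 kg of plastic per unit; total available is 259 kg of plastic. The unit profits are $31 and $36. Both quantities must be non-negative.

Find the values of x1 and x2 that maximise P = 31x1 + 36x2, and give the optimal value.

x1 = 18, x2 = 24, maximum P = 1422

Vertices and P = 31x1 + 36x2:
  (0, 0) → P = 0
  (0, 26) → P = 936
  (174/7, 0) → P = 5394/7
  (18, 24) → P = 1422

The optimum lies where x1 + 9x2 = 234 and 7x1 + 2x2 = 174.
Solving simultaneously gives x1 = 18, x2 = 24.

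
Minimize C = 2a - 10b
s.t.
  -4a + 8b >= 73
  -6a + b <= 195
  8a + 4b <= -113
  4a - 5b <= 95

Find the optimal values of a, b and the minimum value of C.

Vertices and C = 2a - 10b:
  (-1487/44, -171/22) → C = 223/22
  (-299/20, 33/20) → C = -232/5
  (-893/32, 441/16) → C = -5303/16

At the optimal vertex, -6a + b = 195 and 8a + 4b = -113.
Solving simultaneously gives a = -893/32, b = 441/16.

a = -893/32, b = 441/16, minimum C = -5303/16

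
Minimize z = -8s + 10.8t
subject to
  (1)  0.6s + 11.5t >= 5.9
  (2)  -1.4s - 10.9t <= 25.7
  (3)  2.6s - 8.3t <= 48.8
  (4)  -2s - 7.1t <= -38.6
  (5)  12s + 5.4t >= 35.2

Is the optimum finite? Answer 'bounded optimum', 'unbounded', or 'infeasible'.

unbounded

From the feasible point (33343/1753, 138/1753), moving in the direction (8.3, 2.6) keeps every constraint satisfied while z decreases without bound.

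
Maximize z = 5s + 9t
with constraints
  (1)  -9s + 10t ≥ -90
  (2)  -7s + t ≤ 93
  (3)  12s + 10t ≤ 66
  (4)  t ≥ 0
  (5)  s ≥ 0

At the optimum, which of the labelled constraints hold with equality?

(3) and (5)

Vertices and z = 5s + 9t:
  (11/2, 0) → z = 55/2
  (0, 33/5) → z = 297/5
  (0, 0) → z = 0

The maximum is at (0, 33/5). Substituting into each constraint, equality holds for (3) and (5); the remaining constraints have slack.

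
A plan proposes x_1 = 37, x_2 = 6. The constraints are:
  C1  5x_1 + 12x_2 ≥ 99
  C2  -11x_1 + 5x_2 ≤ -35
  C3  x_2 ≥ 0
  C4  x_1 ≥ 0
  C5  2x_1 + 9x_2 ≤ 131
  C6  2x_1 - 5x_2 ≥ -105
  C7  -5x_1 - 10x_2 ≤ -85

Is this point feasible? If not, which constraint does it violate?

feasible

C1: 257 ≥ 99 ✓
C2: -377 ≤ -35 ✓
C3: 6 ≥ 0 ✓
C4: 37 ≥ 0 ✓
C5: 128 ≤ 131 ✓
C6: 44 ≥ -105 ✓
C7: -245 ≤ -85 ✓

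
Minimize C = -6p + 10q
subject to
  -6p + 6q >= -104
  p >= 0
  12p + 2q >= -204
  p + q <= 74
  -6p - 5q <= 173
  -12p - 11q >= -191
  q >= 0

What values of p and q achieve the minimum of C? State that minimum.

p = 191/12, q = 0, minimum C = -191/2

Corner points and C = -6p + 10q:
  (0, 191/11) → C = 1910/11
  (0, 0) → C = 0
  (191/12, 0) → C = -191/2

The optimum lies where -12p - 11q = -191 and q = 0.
Solving simultaneously gives p = 191/12, q = 0.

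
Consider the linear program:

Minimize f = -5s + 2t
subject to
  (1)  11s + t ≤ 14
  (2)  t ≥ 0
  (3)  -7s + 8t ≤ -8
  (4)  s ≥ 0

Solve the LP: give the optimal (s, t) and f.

Extreme points and f = -5s + 2t:
  (14/11, 0) → f = -70/11
  (24/19, 2/19) → f = -116/19
  (8/7, 0) → f = -40/7

The optimum lies where 11s + t = 14 and t = 0.
Solving simultaneously gives s = 14/11, t = 0.

s = 14/11, t = 0, minimum f = -70/11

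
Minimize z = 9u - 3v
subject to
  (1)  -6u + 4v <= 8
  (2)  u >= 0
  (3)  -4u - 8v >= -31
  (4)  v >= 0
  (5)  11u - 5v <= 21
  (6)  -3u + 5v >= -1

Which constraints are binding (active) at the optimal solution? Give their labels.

(1) and (2)

Extreme points and z = 9u - 3v:
  (0, 2) → z = -6
  (15/16, 109/32) → z = -57/32
  (0, 0) → z = 0
  (323/108, 257/108) → z = 178/9
  (1/3, 0) → z = 3
  (5/2, 13/10) → z = 93/5

The minimum is at (0, 2). Substituting into each constraint, equality holds for (1) and (2); the remaining constraints have slack.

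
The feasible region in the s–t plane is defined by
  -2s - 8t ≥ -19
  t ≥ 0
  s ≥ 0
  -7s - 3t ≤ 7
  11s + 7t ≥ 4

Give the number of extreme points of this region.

Pairwise boundary intersections that survive every other constraint:
  (19/2, 0)
  (0, 19/8)
  (4/11, 0)
  (0, 4/7)

4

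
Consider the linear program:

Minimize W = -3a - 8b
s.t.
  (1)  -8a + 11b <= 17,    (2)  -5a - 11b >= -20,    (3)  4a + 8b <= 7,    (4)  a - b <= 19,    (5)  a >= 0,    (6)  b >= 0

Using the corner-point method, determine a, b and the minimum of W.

a = 0, b = 7/8, minimum W = -7

Extreme points and W = -3a - 8b:
  (0, 7/8) → W = -7
  (7/4, 0) → W = -21/4
  (0, 0) → W = 0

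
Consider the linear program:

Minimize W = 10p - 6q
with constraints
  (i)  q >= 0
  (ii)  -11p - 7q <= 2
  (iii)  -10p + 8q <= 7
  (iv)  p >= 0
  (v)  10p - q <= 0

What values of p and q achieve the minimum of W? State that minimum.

Feasible corners and W = 10p - 6q:
  (0, 0) → W = 0
  (0, 7/8) → W = -21/4
  (1/10, 1) → W = -5

The binding constraints are -10p + 8q = 7 and p = 0.
Solving simultaneously gives p = 0, q = 7/8.

p = 0, q = 7/8, minimum W = -21/4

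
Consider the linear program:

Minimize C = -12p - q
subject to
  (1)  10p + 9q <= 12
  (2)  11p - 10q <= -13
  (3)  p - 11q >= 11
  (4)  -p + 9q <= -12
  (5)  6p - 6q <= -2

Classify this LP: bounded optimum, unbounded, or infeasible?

Corner points and C = -12p - q:
  (-237/89, -145/89) → C = 2989/89
  (-29/3, -28/3) → C = 376/3
The feasible region has finitely many vertices and no improving ray; the minimum is 2989/89 at (-237/89, -145/89).

bounded optimum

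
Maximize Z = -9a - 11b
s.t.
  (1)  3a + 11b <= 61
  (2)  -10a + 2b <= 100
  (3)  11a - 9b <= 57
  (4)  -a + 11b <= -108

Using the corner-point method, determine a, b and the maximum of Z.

Corner points and Z = -9a - 11b:
  (-507/34, -835/34) → Z = 6874/17
  (-329/27, -295/27) → Z = 6206/27
  (-345/112, -1131/112) → Z = 7773/56

At the optimal vertex, -10a + 2b = 100 and 11a - 9b = 57.
Solving simultaneously gives a = -507/34, b = -835/34.

a = -507/34, b = -835/34, maximum Z = 6874/17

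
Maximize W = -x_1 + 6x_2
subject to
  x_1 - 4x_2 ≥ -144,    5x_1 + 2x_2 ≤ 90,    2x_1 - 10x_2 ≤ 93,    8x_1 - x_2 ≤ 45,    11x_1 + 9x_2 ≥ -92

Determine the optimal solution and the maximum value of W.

x_1 = 36/11, x_2 = 405/11, maximum W = 2394/11

Extreme points and W = -x_1 + 6x_2:
  (36/11, 405/11) → W = 2394/11
  (-1664/53, 1492/53) → W = 10616/53
  (60/7, 165/7) → W = 930/7
  (119/26, -109/13) → W = -1427/26
  (-83/128, -1207/128) → W = -7159/128

The optimum lies where x_1 - 4x_2 = -144 and 5x_1 + 2x_2 = 90.
Solving simultaneously gives x_1 = 36/11, x_2 = 405/11.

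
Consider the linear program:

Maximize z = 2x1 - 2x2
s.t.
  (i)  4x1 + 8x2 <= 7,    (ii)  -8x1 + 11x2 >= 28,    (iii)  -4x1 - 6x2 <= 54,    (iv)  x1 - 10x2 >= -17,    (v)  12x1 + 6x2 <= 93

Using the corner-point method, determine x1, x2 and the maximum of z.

x1 = -49/36, x2 = 14/9, maximum z = -35/6

Corner points and z = 2x1 - 2x2:
  (-49/36, 14/9) → z = -35/6
  (-11/8, 25/16) → z = -47/8
  (-381/46, -80/23) → z = -221/23
  (-321/23, 7/23) → z = -656/23

The binding constraints are 4x1 + 8x2 = 7 and -8x1 + 11x2 = 28.
Solving simultaneously gives x1 = -49/36, x2 = 14/9.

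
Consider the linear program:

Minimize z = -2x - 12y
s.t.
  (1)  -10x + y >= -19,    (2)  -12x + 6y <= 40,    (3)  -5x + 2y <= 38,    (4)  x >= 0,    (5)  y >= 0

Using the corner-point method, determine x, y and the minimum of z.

Feasible corners and z = -2x - 12y:
  (77/24, 157/12) → z = -1961/12
  (19/10, 0) → z = -19/5
  (0, 20/3) → z = -80
  (0, 0) → z = 0

x = 77/24, y = 157/12, minimum z = -1961/12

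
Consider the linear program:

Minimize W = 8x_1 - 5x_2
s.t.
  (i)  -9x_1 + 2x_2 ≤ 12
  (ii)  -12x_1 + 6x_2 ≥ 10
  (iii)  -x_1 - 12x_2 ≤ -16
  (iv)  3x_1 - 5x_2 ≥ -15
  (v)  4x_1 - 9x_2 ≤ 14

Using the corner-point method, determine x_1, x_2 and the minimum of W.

x_1 = -10/13, x_2 = 33/13, minimum W = -245/13

Corner points and W = 8x_1 - 5x_2:
  (-56/55, 78/55) → W = -838/55
  (-10/13, 33/13) → W = -245/13
  (-4/25, 101/75) → W = -601/75
  (20/21, 25/7) → W = -215/21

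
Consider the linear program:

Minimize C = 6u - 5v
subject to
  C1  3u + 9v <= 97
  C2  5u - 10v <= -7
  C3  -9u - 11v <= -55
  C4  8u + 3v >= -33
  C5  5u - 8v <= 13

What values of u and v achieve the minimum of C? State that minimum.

u = -28/3, v = 125/9, minimum C = -1129/9

At the optimal vertex, 3u + 9v = 97 and 8u + 3v = -33.
Solving simultaneously gives u = -28/3, v = 125/9.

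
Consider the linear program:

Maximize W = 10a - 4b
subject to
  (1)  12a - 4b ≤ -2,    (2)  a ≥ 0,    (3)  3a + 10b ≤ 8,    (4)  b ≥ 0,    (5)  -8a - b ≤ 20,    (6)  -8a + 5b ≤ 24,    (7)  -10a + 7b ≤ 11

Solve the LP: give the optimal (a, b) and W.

a = 0, b = 1/2, maximum W = -2

Extreme points and W = 10a - 4b:
  (0, 1/2) → W = -2
  (1/11, 17/22) → W = -24/11
  (0, 4/5) → W = -16/5

At the optimal vertex, 12a - 4b = -2 and a = 0.
Solving simultaneously gives a = 0, b = 1/2.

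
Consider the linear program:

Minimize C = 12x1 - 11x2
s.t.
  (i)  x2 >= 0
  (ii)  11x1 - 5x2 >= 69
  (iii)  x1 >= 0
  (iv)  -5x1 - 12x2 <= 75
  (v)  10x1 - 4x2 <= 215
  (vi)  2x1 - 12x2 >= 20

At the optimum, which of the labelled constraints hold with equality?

Extreme points and C = 12x1 - 11x2:
  (43/2, 0) → C = 258
  (10, 0) → C = 120
  (625/28, 115/56) → C = 13735/56

The minimum is at (10, 0). Substituting into each constraint, equality holds for (i) and (vi); the remaining constraints have slack.

(i) and (vi)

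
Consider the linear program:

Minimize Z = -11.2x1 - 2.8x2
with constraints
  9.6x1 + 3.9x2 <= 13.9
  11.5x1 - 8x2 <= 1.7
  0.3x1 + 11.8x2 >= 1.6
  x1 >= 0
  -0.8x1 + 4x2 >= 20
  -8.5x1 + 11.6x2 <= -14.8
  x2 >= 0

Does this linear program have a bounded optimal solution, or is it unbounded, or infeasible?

infeasible

The boundaries -8.5x1 + 11.6x2 = -14.8 and x2 = 0 meet at (148/85, 0), but that point violates 9.6x1 + 3.9x2 ≤ 13.9. Every candidate vertex is excluded by some other constraint, so the feasible region is empty.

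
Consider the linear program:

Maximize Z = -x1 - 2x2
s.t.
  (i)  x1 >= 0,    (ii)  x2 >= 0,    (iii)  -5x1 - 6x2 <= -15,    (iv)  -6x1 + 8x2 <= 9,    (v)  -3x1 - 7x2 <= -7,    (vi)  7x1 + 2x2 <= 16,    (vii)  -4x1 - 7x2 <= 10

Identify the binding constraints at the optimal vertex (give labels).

Feasible corners and Z = -x1 - 2x2:
  (33/38, 135/76) → Z = -84/19
  (33/16, 25/32) → Z = -29/8
  (55/34, 159/68) → Z = -107/17

The maximum is at (33/16, 25/32). Substituting into each constraint, equality holds for (iii) and (vi); the remaining constraints have slack.

(iii) and (vi)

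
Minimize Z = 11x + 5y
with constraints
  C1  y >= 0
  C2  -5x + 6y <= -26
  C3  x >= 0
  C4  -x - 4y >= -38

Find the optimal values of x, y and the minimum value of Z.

x = 26/5, y = 0, minimum Z = 286/5

Extreme points and Z = 11x + 5y:
  (26/5, 0) → Z = 286/5
  (38, 0) → Z = 418
  (166/13, 82/13) → Z = 172

The binding constraints are y = 0 and -5x + 6y = -26.
Solving simultaneously gives x = 26/5, y = 0.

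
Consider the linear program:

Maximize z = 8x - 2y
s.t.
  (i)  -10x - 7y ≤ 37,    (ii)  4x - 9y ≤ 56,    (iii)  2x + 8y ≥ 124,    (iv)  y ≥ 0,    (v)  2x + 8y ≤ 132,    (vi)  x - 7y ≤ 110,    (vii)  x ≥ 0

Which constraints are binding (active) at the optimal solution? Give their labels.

Vertices and z = 8x - 2y:
  (782/25, 192/25) → z = 5872/25
  (818/25, 208/25) → z = 6128/25
  (0, 31/2) → z = -31
  (0, 33/2) → z = -33

The maximum is at (818/25, 208/25). Substituting into each constraint, equality holds for (ii) and (v); the remaining constraints have slack.

(ii) and (v)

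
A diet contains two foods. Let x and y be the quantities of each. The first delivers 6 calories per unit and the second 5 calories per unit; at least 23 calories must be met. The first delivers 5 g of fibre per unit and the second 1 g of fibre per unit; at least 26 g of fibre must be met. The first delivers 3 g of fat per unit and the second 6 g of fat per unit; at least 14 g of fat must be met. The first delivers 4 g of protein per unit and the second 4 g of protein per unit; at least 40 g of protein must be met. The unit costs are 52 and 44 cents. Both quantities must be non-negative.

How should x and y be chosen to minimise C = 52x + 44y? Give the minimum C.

x = 4, y = 6, minimum C = 472

Vertices and C = 52x + 44y:
  (0, 26) → C = 1144
  (10, 0) → C = 520
  (4, 6) → C = 472
The feasible region is unbounded (it extends along (0, 1), (1, 0)), but C strictly increases along every unbounded feasible direction, so there is no improving ray and the minimum is attained at a vertex.

At the optimal vertex, 5x + y = 26 and 4x + 4y = 40.
Solving simultaneously gives x = 4, y = 6.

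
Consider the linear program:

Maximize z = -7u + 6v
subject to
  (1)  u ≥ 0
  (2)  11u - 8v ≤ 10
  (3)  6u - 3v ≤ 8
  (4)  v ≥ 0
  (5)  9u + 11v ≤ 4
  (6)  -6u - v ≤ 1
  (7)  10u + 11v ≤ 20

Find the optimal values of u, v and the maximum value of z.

Corner points and z = -7u + 6v:
  (0, 0) → z = 0
  (0, 4/11) → z = 24/11
  (4/9, 0) → z = -28/9

u = 0, v = 4/11, maximum z = 24/11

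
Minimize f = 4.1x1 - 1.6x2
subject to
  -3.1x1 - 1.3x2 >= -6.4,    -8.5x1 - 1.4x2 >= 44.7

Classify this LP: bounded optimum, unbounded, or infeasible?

unbounded

From the feasible point (-6707/671, 19297/671), moving in the direction (-1.3, 3.1) keeps every constraint satisfied while f decreases without bound.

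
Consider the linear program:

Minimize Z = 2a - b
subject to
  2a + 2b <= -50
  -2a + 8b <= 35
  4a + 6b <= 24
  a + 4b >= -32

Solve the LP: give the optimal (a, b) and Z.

a = -99/4, b = -29/16, minimum Z = -763/16

Corner points and Z = 2a - b:
  (-47/2, -3/2) → Z = -91/2
  (-68/3, -7/3) → Z = -43
  (-99/4, -29/16) → Z = -763/16

The optimum lies where -2a + 8b = 35 and a + 4b = -32.
Solving simultaneously gives a = -99/4, b = -29/16.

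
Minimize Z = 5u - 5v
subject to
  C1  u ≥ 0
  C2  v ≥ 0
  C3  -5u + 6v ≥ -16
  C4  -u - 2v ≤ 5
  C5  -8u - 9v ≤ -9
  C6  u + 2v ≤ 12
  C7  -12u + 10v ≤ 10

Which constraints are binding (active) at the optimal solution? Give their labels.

C6 and C7

Vertices and Z = 5u - 5v:
  (0, 1) → Z = -5
  (16/5, 0) → Z = 16
  (9/8, 0) → Z = 45/8
  (13/2, 11/4) → Z = 75/4
  (50/17, 77/17) → Z = -135/17

The minimum is at (50/17, 77/17). Substituting into each constraint, equality holds for C6 and C7; the remaining constraints have slack.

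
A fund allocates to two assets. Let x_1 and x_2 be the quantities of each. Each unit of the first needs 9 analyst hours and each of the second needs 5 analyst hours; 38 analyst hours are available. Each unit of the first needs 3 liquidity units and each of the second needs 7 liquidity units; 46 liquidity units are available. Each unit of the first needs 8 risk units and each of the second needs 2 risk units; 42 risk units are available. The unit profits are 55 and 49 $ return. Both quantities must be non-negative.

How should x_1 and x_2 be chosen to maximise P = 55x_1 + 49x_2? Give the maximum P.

x_1 = 3/4, x_2 = 25/4, maximum P = 695/2

Corner points and P = 55x_1 + 49x_2:
  (0, 0) → P = 0
  (0, 46/7) → P = 322
  (38/9, 0) → P = 2090/9
  (3/4, 25/4) → P = 695/2

The optimum lies where 9x_1 + 5x_2 = 38 and 3x_1 + 7x_2 = 46.
Solving simultaneously gives x_1 = 3/4, x_2 = 25/4.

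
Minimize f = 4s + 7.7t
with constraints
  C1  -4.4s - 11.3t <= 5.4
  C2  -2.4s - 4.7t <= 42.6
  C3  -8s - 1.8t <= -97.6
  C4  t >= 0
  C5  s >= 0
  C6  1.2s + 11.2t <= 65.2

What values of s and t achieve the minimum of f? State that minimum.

Corner points and f = 4s + 7.7t:
  (61/5, 0) → f = 244/5
  (12197/1093, 5056/1093) → f = 438596/5465
  (163/3, 0) → f = 652/3

The optimum lies where -8s - 1.8t = -97.6 and t = 0.
Solving simultaneously gives s = 61/5, t = 0.

s = 12.2, t = 0, minimum f = 48.8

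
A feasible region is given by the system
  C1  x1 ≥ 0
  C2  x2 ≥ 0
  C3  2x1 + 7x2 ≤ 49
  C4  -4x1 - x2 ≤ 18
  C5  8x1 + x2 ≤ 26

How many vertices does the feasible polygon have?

Intersecting each pair of boundary lines and keeping only the points that satisfy every inequality leaves:
  (0, 0)
  (0, 7)
  (13/4, 0)
  (133/54, 170/27)

4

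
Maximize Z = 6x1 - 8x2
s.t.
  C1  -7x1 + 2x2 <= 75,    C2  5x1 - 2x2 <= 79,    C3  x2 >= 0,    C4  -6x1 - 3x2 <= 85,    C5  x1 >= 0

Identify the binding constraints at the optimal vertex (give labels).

Feasible corners and Z = 6x1 - 8x2:
  (0, 75/2) → Z = -300
  (79/5, 0) → Z = 474/5
  (0, 0) → Z = 0
The feasible region is unbounded (it extends along (2, 7), (2, 5)), but Z strictly decreases along every unbounded feasible direction, so there is no improving ray and the maximum is attained at a vertex.

The maximum is at (79/5, 0). Substituting into each constraint, equality holds for C2 and C3; the remaining constraints have slack.

C2 and C3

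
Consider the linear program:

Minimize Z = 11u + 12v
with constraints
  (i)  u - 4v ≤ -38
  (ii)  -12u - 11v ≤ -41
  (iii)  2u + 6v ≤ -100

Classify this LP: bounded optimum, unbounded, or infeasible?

infeasible

The boundaries u - 4v = -38 and -12u - 11v = -41 meet at (-254/59, 497/59), but that point violates 2u + 6v ≤ -100. Every candidate vertex is excluded by some other constraint, so the feasible region is empty.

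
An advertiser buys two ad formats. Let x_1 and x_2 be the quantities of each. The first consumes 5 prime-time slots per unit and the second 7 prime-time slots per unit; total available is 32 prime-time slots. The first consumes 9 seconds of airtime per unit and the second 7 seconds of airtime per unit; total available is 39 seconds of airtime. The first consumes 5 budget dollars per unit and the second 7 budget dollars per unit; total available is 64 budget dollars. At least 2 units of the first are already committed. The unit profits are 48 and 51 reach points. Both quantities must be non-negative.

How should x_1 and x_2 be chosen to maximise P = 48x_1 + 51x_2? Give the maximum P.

Corner points and P = 48x_1 + 51x_2:
  (13/3, 0) → P = 208
  (2, 0) → P = 96
  (2, 3) → P = 249

The binding constraints are 9x_1 + 7x_2 = 39 and x_1 = 2.
Solving simultaneously gives x_1 = 2, x_2 = 3.

x_1 = 2, x_2 = 3, maximum P = 249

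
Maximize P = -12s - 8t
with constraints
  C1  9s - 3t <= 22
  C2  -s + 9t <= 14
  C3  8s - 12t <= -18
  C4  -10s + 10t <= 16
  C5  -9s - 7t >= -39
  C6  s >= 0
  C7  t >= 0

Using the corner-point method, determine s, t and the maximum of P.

s = 0, t = 3/2, maximum P = -12

Corner points and P = -12s - 8t:
  (1/10, 47/30) → P = -206/15
  (0, 14/9) → P = -112/9
  (0, 3/2) → P = -12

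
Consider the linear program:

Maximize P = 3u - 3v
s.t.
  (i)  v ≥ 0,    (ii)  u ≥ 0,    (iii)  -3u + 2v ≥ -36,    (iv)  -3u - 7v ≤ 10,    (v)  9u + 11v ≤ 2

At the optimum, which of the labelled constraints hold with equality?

Extreme points and P = 3u - 3v:
  (0, 0) → P = 0
  (2/9, 0) → P = 2/3
  (0, 2/11) → P = -6/11

The maximum is at (2/9, 0). Substituting into each constraint, equality holds for (i) and (v); the remaining constraints have slack.

(i) and (v)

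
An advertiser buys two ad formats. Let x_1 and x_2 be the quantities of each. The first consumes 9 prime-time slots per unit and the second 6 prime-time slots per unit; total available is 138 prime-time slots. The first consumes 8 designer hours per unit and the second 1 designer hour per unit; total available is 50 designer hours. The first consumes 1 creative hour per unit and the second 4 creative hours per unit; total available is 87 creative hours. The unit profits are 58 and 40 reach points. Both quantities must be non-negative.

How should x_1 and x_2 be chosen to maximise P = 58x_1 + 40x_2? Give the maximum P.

Extreme points and P = 58x_1 + 40x_2:
  (0, 0) → P = 0
  (0, 87/4) → P = 870
  (25/4, 0) → P = 725/2
  (54/13, 218/13) → P = 11852/13
  (1, 43/2) → P = 918

x_1 = 1, x_2 = 43/2, maximum P = 918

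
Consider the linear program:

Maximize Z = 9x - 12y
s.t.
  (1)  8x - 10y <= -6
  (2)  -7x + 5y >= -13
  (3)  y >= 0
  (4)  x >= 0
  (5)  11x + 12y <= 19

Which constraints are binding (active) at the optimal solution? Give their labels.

(1) and (4)

Extreme points and Z = 9x - 12y:
  (0, 3/5) → Z = -36/5
  (59/103, 109/103) → Z = -777/103
  (0, 19/12) → Z = -19

The maximum is at (0, 3/5). Substituting into each constraint, equality holds for (1) and (4); the remaining constraints have slack.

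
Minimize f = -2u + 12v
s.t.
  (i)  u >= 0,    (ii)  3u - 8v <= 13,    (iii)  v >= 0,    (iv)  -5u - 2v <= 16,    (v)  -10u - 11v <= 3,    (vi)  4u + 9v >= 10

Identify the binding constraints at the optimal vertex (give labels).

(ii) and (iii)

Vertices and f = -2u + 12v:
  (0, 10/9) → f = 40/3
  (13/3, 0) → f = -26/3
  (5/2, 0) → f = -5
The feasible region is unbounded (it extends along (0, 1), (8, 3)), but f strictly increases along every unbounded feasible direction, so there is no improving ray and the minimum is attained at a vertex.

The minimum is at (13/3, 0). Substituting into each constraint, equality holds for (ii) and (iii); the remaining constraints have slack.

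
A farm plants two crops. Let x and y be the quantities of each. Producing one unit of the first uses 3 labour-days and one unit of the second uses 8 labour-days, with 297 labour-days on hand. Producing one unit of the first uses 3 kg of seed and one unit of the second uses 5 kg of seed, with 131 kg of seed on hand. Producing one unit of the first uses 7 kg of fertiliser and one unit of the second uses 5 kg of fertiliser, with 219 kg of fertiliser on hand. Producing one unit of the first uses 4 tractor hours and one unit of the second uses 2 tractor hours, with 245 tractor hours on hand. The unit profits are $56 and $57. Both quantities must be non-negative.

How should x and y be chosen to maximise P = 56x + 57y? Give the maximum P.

Extreme points and P = 56x + 57y:
  (0, 0) → P = 0
  (0, 131/5) → P = 7467/5
  (219/7, 0) → P = 1752
  (22, 13) → P = 1973

The binding constraints are 3x + 5y = 131 and 7x + 5y = 219.
Solving simultaneously gives x = 22, y = 13.

x = 22, y = 13, maximum P = 1973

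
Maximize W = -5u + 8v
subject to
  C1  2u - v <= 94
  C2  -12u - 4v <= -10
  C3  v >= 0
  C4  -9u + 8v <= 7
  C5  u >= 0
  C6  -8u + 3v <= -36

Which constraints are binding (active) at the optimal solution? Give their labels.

C1 and C4

Feasible corners and W = -5u + 8v:
  (47, 0) → W = -235
  (759/7, 860/7) → W = 3085/7
  (9/2, 0) → W = -45/2
  (309/37, 380/37) → W = 1495/37

The maximum is at (759/7, 860/7). Substituting into each constraint, equality holds for C1 and C4; the remaining constraints have slack.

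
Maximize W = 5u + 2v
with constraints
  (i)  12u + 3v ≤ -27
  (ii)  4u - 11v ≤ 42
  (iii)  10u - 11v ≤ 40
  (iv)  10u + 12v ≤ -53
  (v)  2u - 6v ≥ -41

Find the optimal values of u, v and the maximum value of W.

u = -55/38, v = -61/19, maximum W = -519/38

Vertices and W = 5u + 2v:
  (-19/16, -17/4) → W = -231/16
  (-55/38, -61/19) → W = -519/38
  (-135/14, 76/21) → W = -1721/42
The feasible region is unbounded (it extends along (-3, -1), (-11, -4)), but W strictly decreases along every unbounded feasible direction, so there is no improving ray and the maximum is attained at a vertex.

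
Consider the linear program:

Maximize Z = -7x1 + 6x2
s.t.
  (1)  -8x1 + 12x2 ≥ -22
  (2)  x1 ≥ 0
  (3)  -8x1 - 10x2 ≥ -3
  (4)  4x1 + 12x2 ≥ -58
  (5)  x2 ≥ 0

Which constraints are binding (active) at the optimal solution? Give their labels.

(2) and (3)

Feasible corners and Z = -7x1 + 6x2:
  (0, 3/10) → Z = 9/5
  (0, 0) → Z = 0
  (3/8, 0) → Z = -21/8

The maximum is at (0, 3/10). Substituting into each constraint, equality holds for (2) and (3); the remaining constraints have slack.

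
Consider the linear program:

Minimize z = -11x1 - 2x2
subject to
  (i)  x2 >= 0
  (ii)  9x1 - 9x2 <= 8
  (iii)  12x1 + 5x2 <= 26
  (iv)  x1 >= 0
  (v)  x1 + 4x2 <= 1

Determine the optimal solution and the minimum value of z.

Feasible corners and z = -11x1 - 2x2:
  (8/9, 0) → z = -88/9
  (0, 0) → z = 0
  (41/45, 1/45) → z = -151/15
  (0, 1/4) → z = -1/2

x1 = 41/45, x2 = 1/45, minimum z = -151/15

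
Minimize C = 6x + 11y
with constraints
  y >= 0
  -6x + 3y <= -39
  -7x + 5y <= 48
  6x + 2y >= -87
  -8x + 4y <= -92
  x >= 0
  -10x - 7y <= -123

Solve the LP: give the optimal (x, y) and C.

Corner points and C = 6x + 11y:
  (123/10, 0) → C = 369/5
  (163/3, 257/3) → C = 3805/3
  (71/6, 2/3) → C = 235/3
The feasible region is unbounded (it extends along (5, 7), (1, 0)), but C strictly increases along every unbounded feasible direction, so there is no improving ray and the minimum is attained at a vertex.

x = 123/10, y = 0, minimum C = 369/5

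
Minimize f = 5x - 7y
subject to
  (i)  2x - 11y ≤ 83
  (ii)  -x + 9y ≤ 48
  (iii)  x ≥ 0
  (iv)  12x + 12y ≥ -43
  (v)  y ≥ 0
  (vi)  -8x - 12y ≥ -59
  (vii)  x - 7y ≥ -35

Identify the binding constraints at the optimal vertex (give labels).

(iii) and (vi)

Vertices and f = 5x - 7y:
  (0, 0) → f = 0
  (0, 59/12) → f = -413/12
  (59/8, 0) → f = 295/8

The minimum is at (0, 59/12). Substituting into each constraint, equality holds for (iii) and (vi); the remaining constraints have slack.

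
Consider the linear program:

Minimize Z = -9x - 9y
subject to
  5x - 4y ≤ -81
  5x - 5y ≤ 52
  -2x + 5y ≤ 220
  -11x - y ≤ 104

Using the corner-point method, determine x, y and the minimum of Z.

Feasible corners and Z = -9x - 9y:
  (475/17, 938/17) → Z = -12717/17
  (-71/7, 53/7) → Z = 162/7
  (-740/57, 2212/57) → Z = -4416/19

x = 475/17, y = 938/17, minimum Z = -12717/17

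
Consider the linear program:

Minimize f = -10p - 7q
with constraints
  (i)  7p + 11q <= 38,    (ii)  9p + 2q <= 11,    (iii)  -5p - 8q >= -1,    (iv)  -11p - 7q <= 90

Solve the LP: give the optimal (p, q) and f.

Extreme points and f = -10p - 7q:
  (43/31, -23/31) → f = -269/31
  (257/41, -931/41) → f = 3947/41
  (-727/53, 461/53) → f = 4043/53

At the optimal vertex, 9p + 2q = 11 and -5p - 8q = -1.
Solving simultaneously gives p = 43/31, q = -23/31.

p = 43/31, q = -23/31, minimum f = -269/31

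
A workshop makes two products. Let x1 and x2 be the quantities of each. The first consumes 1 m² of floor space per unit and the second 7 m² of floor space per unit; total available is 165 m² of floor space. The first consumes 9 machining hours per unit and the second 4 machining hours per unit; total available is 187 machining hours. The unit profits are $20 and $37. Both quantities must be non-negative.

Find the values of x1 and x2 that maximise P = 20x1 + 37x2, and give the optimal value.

x1 = 11, x2 = 22, maximum P = 1034

Extreme points and P = 20x1 + 37x2:
  (0, 0) → P = 0
  (0, 165/7) → P = 6105/7
  (187/9, 0) → P = 3740/9
  (11, 22) → P = 1034

The binding constraints are x1 + 7x2 = 165 and 9x1 + 4x2 = 187.
Solving simultaneously gives x1 = 11, x2 = 22.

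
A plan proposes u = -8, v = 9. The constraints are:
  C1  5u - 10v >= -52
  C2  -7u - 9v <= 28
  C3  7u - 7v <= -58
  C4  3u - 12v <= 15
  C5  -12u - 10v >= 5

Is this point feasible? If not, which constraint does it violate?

not feasible — violates C1

Constraint C1: 5u - 10v = -130, which is not ≥ -52. All other constraints are satisfied.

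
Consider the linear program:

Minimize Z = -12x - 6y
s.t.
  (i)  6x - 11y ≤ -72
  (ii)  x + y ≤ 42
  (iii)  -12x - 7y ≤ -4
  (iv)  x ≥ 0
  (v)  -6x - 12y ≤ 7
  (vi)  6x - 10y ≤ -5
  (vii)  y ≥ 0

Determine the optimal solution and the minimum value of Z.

x = 390/17, y = 324/17, minimum Z = -6624/17

The binding constraints are 6x - 11y = -72 and x + y = 42.
Solving simultaneously gives x = 390/17, y = 324/17.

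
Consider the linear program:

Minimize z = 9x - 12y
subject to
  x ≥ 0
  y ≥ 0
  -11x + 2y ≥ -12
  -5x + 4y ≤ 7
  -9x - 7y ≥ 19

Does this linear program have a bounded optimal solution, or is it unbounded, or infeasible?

infeasible

The boundaries x = 0 and y = 0 meet at (0, 0), but that point violates -9x - 7y ≥ 19. Every candidate vertex is excluded by some other constraint, so the feasible region is empty.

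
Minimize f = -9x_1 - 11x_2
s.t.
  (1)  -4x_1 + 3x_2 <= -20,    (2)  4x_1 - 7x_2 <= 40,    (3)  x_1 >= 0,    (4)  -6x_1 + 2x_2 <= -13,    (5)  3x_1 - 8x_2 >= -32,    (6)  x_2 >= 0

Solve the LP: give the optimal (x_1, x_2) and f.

x_1 = 544/11, x_2 = 248/11, minimum f = -7624/11

Vertices and f = -9x_1 - 11x_2:
  (256/23, 188/23) → f = -4372/23
  (5, 0) → f = -45
  (544/11, 248/11) → f = -7624/11
  (10, 0) → f = -90

At the optimal vertex, 4x_1 - 7x_2 = 40 and 3x_1 - 8x_2 = -32.
Solving simultaneously gives x_1 = 544/11, x_2 = 248/11.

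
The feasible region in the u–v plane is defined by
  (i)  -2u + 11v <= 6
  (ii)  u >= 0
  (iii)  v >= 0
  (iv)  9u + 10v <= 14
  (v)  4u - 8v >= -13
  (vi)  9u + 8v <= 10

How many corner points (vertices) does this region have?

The feasible vertices (each the meet of two boundaries and inside every other half-plane) are:
  (0, 6/11)
  (62/115, 74/115)
  (0, 0)
  (10/9, 0)

4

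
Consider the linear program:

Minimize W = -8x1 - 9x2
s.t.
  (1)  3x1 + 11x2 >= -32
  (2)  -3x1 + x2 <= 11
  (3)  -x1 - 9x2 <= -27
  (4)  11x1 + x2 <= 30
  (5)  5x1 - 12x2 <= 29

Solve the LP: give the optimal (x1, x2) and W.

x1 = 19/14, x2 = 211/14, minimum W = -293/2

Vertices and W = -8x1 - 9x2:
  (-18/7, 23/7) → W = -9
  (19/14, 211/14) → W = -293/2
  (243/98, 267/98) → W = -621/14

The optimum lies where -3x1 + x2 = 11 and 11x1 + x2 = 30.
Solving simultaneously gives x1 = 19/14, x2 = 211/14.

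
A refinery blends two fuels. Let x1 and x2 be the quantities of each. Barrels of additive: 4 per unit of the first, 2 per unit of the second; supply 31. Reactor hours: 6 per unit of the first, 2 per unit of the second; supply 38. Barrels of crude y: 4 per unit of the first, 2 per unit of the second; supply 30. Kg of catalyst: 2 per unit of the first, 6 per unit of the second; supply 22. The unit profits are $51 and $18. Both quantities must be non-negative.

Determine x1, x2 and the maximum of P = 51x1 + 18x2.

Feasible corners and P = 51x1 + 18x2:
  (0, 0) → P = 0
  (0, 11/3) → P = 66
  (19/3, 0) → P = 323
  (23/4, 7/4) → P = 1299/4

At the optimal vertex, 6x1 + 2x2 = 38 and 2x1 + 6x2 = 22.
Solving simultaneously gives x1 = 23/4, x2 = 7/4.

x1 = 23/4, x2 = 7/4, maximum P = 1299/4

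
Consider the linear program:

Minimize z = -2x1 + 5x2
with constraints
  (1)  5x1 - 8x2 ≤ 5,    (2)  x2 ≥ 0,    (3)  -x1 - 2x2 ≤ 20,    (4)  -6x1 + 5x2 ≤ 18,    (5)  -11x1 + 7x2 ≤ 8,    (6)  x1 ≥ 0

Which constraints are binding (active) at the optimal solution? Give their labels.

Feasible corners and z = -2x1 + 5x2:
  (1, 0) → z = -2
  (0, 0) → z = 0
  (86/13, 150/13) → z = 578/13
  (0, 8/7) → z = 40/7
The feasible region is unbounded (it extends along (5, 6), (8, 5)), but z strictly increases along every unbounded feasible direction, so there is no improving ray and the minimum is attained at a vertex.

The minimum is at (1, 0). Substituting into each constraint, equality holds for (1) and (2); the remaining constraints have slack.

(1) and (2)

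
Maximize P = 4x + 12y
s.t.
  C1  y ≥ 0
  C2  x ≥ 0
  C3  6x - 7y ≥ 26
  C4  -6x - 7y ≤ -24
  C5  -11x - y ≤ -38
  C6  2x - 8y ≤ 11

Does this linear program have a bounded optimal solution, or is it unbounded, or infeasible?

From the feasible point (13/3, 0), moving in the direction (7, 6) keeps every constraint satisfied while P increases without bound.

unbounded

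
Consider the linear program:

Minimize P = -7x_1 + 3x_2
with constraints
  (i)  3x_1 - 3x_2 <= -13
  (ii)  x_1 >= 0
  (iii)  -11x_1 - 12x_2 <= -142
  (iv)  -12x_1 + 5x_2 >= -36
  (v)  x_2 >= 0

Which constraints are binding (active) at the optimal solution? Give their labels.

(i) and (iv)

Vertices and P = -7x_1 + 3x_2:
  (90/23, 569/69) → P = -61/23
  (173/21, 88/7) → P = -419/21
  (0, 71/6) → P = 71/2
The feasible region is unbounded (it extends along (0, 1), (5, 12)), but P strictly increases along every unbounded feasible direction, so there is no improving ray and the minimum is attained at a vertex.

The minimum is at (173/21, 88/7). Substituting into each constraint, equality holds for (i) and (iv); the remaining constraints have slack.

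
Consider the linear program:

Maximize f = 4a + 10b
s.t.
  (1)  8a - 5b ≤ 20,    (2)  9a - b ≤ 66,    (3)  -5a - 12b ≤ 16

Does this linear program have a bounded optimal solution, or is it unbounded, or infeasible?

unbounded

From the feasible point (310/37, 348/37), moving in the direction (-12, 5) keeps every constraint satisfied while f increases without bound.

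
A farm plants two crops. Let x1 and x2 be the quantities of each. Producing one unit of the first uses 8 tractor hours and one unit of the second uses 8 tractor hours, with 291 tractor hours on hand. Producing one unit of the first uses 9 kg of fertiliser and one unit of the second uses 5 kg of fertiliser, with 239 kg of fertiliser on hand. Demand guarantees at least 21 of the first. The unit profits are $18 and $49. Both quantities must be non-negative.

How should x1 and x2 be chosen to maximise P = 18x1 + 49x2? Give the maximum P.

x1 = 21, x2 = 10, maximum P = 868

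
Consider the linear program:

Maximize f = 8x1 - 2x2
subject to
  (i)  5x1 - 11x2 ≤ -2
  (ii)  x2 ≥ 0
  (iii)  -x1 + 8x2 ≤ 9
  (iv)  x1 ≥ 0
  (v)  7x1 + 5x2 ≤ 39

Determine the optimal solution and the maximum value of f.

Feasible corners and f = 8x1 - 2x2:
  (83/29, 43/29) → f = 578/29
  (0, 2/11) → f = -4/11
  (0, 9/8) → f = -9/4

The binding constraints are 5x1 - 11x2 = -2 and -x1 + 8x2 = 9.
Solving simultaneously gives x1 = 83/29, x2 = 43/29.

x1 = 83/29, x2 = 43/29, maximum f = 578/29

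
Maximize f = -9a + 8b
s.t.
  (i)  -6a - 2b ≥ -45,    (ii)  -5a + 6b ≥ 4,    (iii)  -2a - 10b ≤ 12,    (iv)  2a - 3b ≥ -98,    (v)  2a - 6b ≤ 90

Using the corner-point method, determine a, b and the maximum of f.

a = -508/13, b = 86/13, maximum f = 5260/13

Feasible corners and f = -9a + 8b:
  (131/23, 249/46) → f = -183/23
  (-61/22, 339/11) → f = 543/2
  (-56/31, -26/31) → f = 296/31
  (-508/13, 86/13) → f = 5260/13

At the optimal vertex, -2a - 10b = 12 and 2a - 3b = -98.
Solving simultaneously gives a = -508/13, b = 86/13.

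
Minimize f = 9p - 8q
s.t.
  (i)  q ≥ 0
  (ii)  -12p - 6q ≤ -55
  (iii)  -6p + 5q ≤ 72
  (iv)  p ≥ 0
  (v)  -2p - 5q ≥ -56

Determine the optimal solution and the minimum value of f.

p = 0, q = 56/5, minimum f = -448/5

At the optimal vertex, p = 0 and -2p - 5q = -56.
Solving simultaneously gives p = 0, q = 56/5.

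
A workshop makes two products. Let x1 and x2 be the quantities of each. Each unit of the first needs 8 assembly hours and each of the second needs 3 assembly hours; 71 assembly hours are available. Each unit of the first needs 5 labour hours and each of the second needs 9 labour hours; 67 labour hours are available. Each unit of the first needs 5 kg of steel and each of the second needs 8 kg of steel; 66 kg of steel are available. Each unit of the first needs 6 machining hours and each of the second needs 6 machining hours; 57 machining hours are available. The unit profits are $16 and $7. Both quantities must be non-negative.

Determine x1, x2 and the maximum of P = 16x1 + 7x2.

Corner points and P = 16x1 + 7x2:
  (0, 0) → P = 0
  (0, 67/9) → P = 469/9
  (71/8, 0) → P = 142
  (17/2, 1) → P = 143
  (37/8, 39/8) → P = 865/8

The binding constraints are 8x1 + 3x2 = 71 and 6x1 + 6x2 = 57.
Solving simultaneously gives x1 = 17/2, x2 = 1.

x1 = 17/2, x2 = 1, maximum P = 143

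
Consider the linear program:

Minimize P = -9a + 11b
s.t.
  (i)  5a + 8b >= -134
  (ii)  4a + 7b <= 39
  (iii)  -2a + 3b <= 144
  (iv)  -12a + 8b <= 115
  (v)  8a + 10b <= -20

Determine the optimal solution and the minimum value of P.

Vertices and P = -9a + 11b:
  (-249/17, -1033/136) → P = 6565/136
  (590/7, -486/7) → P = -10656/7
  (-655/92, 85/23) → P = 9635/92

The optimum lies where 5a + 8b = -134 and 8a + 10b = -20.
Solving simultaneously gives a = 590/7, b = -486/7.

a = 590/7, b = -486/7, minimum P = -10656/7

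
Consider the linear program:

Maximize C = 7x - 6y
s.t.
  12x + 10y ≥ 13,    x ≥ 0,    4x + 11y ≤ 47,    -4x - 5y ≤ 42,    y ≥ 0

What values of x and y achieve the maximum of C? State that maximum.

Extreme points and C = 7x - 6y:
  (0, 13/10) → C = -39/5
  (13/12, 0) → C = 91/12
  (0, 47/11) → C = -282/11
  (47/4, 0) → C = 329/4

The binding constraints are 4x + 11y = 47 and y = 0.
Solving simultaneously gives x = 47/4, y = 0.

x = 47/4, y = 0, maximum C = 329/4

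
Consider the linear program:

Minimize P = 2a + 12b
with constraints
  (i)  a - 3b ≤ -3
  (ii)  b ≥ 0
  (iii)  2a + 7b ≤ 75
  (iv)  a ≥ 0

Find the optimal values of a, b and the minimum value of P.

a = 0, b = 1, minimum P = 12

Feasible corners and P = 2a + 12b:
  (204/13, 81/13) → P = 1380/13
  (0, 1) → P = 12
  (0, 75/7) → P = 900/7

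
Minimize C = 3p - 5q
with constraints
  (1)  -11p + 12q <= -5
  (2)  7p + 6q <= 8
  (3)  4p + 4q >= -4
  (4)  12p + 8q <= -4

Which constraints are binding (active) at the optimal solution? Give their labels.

Corner points and C = 3p - 5q:
  (-7/23, -16/23) → C = 59/23
  (-1/29, -13/29) → C = 62/29
  (1, -2) → C = 13

The minimum is at (-1/29, -13/29). Substituting into each constraint, equality holds for (1) and (4); the remaining constraints have slack.

(1) and (4)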